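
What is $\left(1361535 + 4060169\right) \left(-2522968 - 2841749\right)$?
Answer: $-29085907617768$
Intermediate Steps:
$\left(1361535 + 4060169\right) \left(-2522968 - 2841749\right) = 5421704 \left(-5364717\right) = -29085907617768$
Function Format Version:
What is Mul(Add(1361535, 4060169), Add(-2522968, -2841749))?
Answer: -29085907617768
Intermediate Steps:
Mul(Add(1361535, 4060169), Add(-2522968, -2841749)) = Mul(5421704, -5364717) = -29085907617768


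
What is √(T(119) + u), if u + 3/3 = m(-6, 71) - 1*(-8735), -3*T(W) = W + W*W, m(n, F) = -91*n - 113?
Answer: √4407 ≈ 66.385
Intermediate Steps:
m(n, F) = -113 - 91*n
T(W) = -W/3 - W²/3 (T(W) = -(W + W*W)/3 = -(W + W²)/3 = -W/3 - W²/3)
u = 9167 (u = -1 + ((-113 - 91*(-6)) - 1*(-8735)) = -1 + ((-113 + 546) + 8735) = -1 + (433 + 8735) = -1 + 9168 = 9167)
√(T(119) + u) = √(-⅓*119*(1 + 119) + 9167) = √(-⅓*119*120 + 9167) = √(-4760 + 9167) = √4407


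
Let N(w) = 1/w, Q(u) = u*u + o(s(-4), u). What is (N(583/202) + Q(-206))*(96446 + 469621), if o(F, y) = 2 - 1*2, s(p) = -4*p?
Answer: 14004718346130/583 ≈ 2.4022e+10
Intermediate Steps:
o(F, y) = 0 (o(F, y) = 2 - 2 = 0)
Q(u) = u² (Q(u) = u*u + 0 = u² + 0 = u²)
(N(583/202) + Q(-206))*(96446 + 469621) = (1/(583/202) + (-206)²)*(96446 + 469621) = (1/(583*(1/202)) + 42436)*566067 = (1/(583/202) + 42436)*566067 = (202/583 + 42436)*566067 = (24740390/583)*566067 = 14004718346130/583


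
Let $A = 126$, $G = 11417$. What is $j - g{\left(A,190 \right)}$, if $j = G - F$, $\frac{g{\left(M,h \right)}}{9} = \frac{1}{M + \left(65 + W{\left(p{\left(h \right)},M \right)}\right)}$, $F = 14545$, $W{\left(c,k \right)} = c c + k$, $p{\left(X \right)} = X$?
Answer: $- \frac{37970795}{12139} \approx -3128.0$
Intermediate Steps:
$W{\left(c,k \right)} = k + c^{2}$ ($W{\left(c,k \right)} = c^{2} + k = k + c^{2}$)
$g{\left(M,h \right)} = \frac{9}{65 + h^{2} + 2 M}$ ($g{\left(M,h \right)} = \frac{9}{M + \left(65 + \left(M + h^{2}\right)\right)} = \frac{9}{M + \left(65 + M + h^{2}\right)} = \frac{9}{65 + h^{2} + 2 M}$)
$j = -3128$ ($j = 11417 - 14545 = -3128$)
$j - g{\left(A,190 \right)} = -3128 - \frac{9}{65 + 190^{2} + 2 \cdot 126} = -3128 - \frac{9}{65 + 36100 + 252} = -3128 - \frac{9}{36417} = -3128 - 9 \cdot \frac{1}{36417} = -3128 - \frac{3}{12139} = - \frac{37970795}{12139}$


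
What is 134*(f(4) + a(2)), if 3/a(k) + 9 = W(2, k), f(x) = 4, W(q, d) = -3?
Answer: 1005/2 ≈ 502.50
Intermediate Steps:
a(k) = -¼ (a(k) = 3/(-9 - 3) = 3/(-12) = 3*(-1/12) = -¼)
134*(f(4) + a(2)) = 134*(4 - ¼) = 134*(15/4) = 1005/2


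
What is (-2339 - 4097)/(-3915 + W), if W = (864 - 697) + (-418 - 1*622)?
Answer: 1609/1197 ≈ 1.3442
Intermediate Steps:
W = -873 (W = 167 + (-418 - 622) = 167 - 1040 = -873)
(-2339 - 4097)/(-3915 + W) = (-2339 - 4097)/(-3915 - 873) = -6436/(-4788) = -6436*(-1/4788) = 1609/1197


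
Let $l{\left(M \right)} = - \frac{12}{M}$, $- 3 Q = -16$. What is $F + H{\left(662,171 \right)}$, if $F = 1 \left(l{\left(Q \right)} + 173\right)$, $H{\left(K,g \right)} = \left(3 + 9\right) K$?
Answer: $\frac{32459}{4} \approx 8114.8$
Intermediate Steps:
$Q = \frac{16}{3}$ ($Q = \left(- \frac{1}{3}\right) \left(-16\right) = \frac{16}{3} \approx 5.3333$)
$H{\left(K,g \right)} = 12 K$
$F = \frac{683}{4}$ ($F = 1 \left(- \frac{12}{\frac{16}{3}} + 173\right) = 1 \left(\left(-12\right) \frac{3}{16} + 173\right) = 1 \left(- \frac{9}{4} + 173\right) = 1 \cdot \frac{683}{4} = \frac{683}{4} \approx 170.75$)
$F + H{\left(662,171 \right)} = \frac{683}{4} + 12 \cdot 662 = \frac{683}{4} + 7944 = \frac{32459}{4}$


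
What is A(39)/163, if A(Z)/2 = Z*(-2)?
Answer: -156/163 ≈ -0.95706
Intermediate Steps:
A(Z) = -4*Z (A(Z) = 2*(Z*(-2)) = 2*(-2*Z) = -4*Z)
A(39)/163 = -4*39/163 = -156*1/163 = -156/163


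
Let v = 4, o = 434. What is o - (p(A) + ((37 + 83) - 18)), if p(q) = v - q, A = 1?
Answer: 329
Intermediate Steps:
p(q) = 4 - q
o - (p(A) + ((37 + 83) - 18)) = 434 - ((4 - 1*1) + ((37 + 83) - 18)) = 434 - ((4 - 1) + (120 - 18)) = 434 - (3 + 102) = 434 - 1*105 = 434 - 105 = 329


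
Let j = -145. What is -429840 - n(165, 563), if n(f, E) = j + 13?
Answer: -429708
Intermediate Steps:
n(f, E) = -132 (n(f, E) = -145 + 13 = -132)
-429840 - n(165, 563) = -429840 - 1*(-132) = -429840 + 132 = -429708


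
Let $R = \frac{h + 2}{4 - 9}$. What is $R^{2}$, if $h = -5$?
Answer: $\frac{9}{25} \approx 0.36$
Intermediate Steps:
$R = \frac{3}{5}$ ($R = \frac{-5 + 2}{4 - 9} = - \frac{3}{-5} = \left(-3\right) \left(- \frac{1}{5}\right) = \frac{3}{5} \approx 0.6$)
$R^{2} = \left(\frac{3}{5}\right)^{2} = \frac{9}{25}$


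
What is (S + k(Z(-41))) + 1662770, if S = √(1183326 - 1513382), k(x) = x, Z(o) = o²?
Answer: 1664451 + 2*I*√82514 ≈ 1.6645e+6 + 574.5*I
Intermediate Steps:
S = 2*I*√82514 (S = √(-330056) = 2*I*√82514 ≈ 574.5*I)
(S + k(Z(-41))) + 1662770 = (2*I*√82514 + (-41)²) + 1662770 = (2*I*√82514 + 1681) + 1662770 = (1681 + 2*I*√82514) + 1662770 = 1664451 + 2*I*√82514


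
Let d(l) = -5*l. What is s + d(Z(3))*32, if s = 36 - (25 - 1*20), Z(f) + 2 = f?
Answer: -129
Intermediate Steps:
Z(f) = -2 + f
s = 31 (s = 36 - (25 - 20) = 36 - 1*5 = 36 - 5 = 31)
s + d(Z(3))*32 = 31 - 5*(-2 + 3)*32 = 31 - 5*1*32 = 31 - 5*32 = 31 - 160 = -129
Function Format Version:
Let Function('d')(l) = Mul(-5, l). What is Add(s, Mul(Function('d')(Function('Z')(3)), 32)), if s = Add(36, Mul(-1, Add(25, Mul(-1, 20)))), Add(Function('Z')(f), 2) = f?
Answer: -129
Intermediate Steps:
Function('Z')(f) = Add(-2, f)
s = 31 (s = Add(36, Mul(-1, Add(25, -20))) = Add(36, Mul(-1, 5)) = Add(36, -5) = 31)
Add(s, Mul(Function('d')(Function('Z')(3)), 32)) = Add(31, Mul(Mul(-5, Add(-2, 3)), 32)) = Add(31, Mul(Mul(-5, 1), 32)) = Add(31, Mul(-5, 32)) = Add(31, -160) = -129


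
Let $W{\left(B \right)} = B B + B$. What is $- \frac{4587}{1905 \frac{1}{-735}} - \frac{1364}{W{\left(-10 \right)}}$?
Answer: $\frac{10027721}{5715} \approx 1754.6$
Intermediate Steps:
$W{\left(B \right)} = B + B^{2}$ ($W{\left(B \right)} = B^{2} + B = B + B^{2}$)
$- \frac{4587}{1905 \frac{1}{-735}} - \frac{1364}{W{\left(-10 \right)}} = - \frac{4587}{1905 \frac{1}{-735}} - \frac{1364}{\left(-10\right) \left(1 - 10\right)} = - \frac{4587}{1905 \left(- \frac{1}{735}\right)} - \frac{1364}{\left(-10\right) \left(-9\right)} = - \frac{4587}{- \frac{127}{49}} - \frac{1364}{90} = \left(-4587\right) \left(- \frac{49}{127}\right) - \frac{682}{45} = \frac{224763}{127} - \frac{682}{45} = \frac{10027721}{5715}$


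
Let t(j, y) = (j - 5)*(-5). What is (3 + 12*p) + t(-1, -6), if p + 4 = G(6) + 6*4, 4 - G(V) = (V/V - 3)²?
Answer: 273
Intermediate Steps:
G(V) = 0 (G(V) = 4 - (V/V - 3)² = 4 - (1 - 3)² = 4 - 1*(-2)² = 4 - 1*4 = 4 - 4 = 0)
p = 20 (p = -4 + (0 + 6*4) = -4 + (0 + 24) = -4 + 24 = 20)
t(j, y) = 25 - 5*j (t(j, y) = (-5 + j)*(-5) = 25 - 5*j)
(3 + 12*p) + t(-1, -6) = (3 + 12*20) + (25 - 5*(-1)) = (3 + 240) + (25 + 5) = 243 + 30 = 273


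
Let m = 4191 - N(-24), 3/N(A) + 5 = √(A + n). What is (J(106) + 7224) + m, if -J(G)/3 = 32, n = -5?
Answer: 203747/18 + I*√29/18 ≈ 11319.0 + 0.29918*I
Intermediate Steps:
J(G) = -96 (J(G) = -3*32 = -96)
N(A) = 3/(-5 + √(-5 + A)) (N(A) = 3/(-5 + √(A - 5)) = 3/(-5 + √(-5 + A)))
m = 4191 - 3/(-5 + I*√29) (m = 4191 - 3/(-5 + √(-5 - 24)) = 4191 - 3/(-5 + √(-29)) = 4191 - 3/(-5 + I*√29) ≈ 4191.3 + 0.29918*I)
(J(106) + 7224) + m = (-96 + 7224) + (75443/18 + I*√29/18) = 7128 + (75443/18 + I*√29/18) = 203747/18 + I*√29/18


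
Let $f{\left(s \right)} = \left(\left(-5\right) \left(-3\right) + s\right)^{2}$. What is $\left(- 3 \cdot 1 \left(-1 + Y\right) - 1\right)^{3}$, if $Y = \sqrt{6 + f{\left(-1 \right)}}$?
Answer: $10916 - 5490 \sqrt{202} \approx -67112.0$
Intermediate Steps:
$f{\left(s \right)} = \left(15 + s\right)^{2}$
$Y = \sqrt{202}$ ($Y = \sqrt{6 + \left(15 - 1\right)^{2}} = \sqrt{6 + 14^{2}} = \sqrt{6 + 196} = \sqrt{202} \approx 14.213$)
$\left(- 3 \cdot 1 \left(-1 + Y\right) - 1\right)^{3} = \left(- 3 \cdot 1 \left(-1 + \sqrt{202}\right) - 1\right)^{3} = \left(- 3 \left(-1 + \sqrt{202}\right) - 1\right)^{3} = \left(\left(3 - 3 \sqrt{202}\right) - 1\right)^{3} = \left(2 - 3 \sqrt{202}\right)^{3}$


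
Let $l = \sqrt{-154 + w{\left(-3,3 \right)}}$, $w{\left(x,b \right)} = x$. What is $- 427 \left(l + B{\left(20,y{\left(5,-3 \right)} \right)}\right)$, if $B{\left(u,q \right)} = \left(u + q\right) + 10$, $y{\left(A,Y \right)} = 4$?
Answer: $-14518 - 427 i \sqrt{157} \approx -14518.0 - 5350.3 i$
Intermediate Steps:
$B{\left(u,q \right)} = 10 + q + u$ ($B{\left(u,q \right)} = \left(q + u\right) + 10 = 10 + q + u$)
$l = i \sqrt{157}$ ($l = \sqrt{-154 - 3} = \sqrt{-157} = i \sqrt{157} \approx 12.53 i$)
$- 427 \left(l + B{\left(20,y{\left(5,-3 \right)} \right)}\right) = - 427 \left(i \sqrt{157} + \left(10 + 4 + 20\right)\right) = - 427 \left(i \sqrt{157} + 34\right) = - 427 \left(34 + i \sqrt{157}\right) = -14518 - 427 i \sqrt{157}$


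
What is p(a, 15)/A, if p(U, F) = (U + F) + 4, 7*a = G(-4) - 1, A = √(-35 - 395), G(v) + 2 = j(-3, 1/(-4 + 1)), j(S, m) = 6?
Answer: -68*I*√430/1505 ≈ -0.93693*I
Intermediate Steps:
G(v) = 4 (G(v) = -2 + 6 = 4)
A = I*√430 (A = √(-430) = I*√430 ≈ 20.736*I)
a = 3/7 (a = (4 - 1)/7 = (⅐)*3 = 3/7 ≈ 0.42857)
p(U, F) = 4 + F + U (p(U, F) = (F + U) + 4 = 4 + F + U)
p(a, 15)/A = (4 + 15 + 3/7)/((I*√430)) = 136*(-I*√430/430)/7 = -68*I*√430/1505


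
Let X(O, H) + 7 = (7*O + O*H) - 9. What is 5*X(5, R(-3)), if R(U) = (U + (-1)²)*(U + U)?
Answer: 395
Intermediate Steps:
R(U) = 2*U*(1 + U) (R(U) = (U + 1)*(2*U) = (1 + U)*(2*U) = 2*U*(1 + U))
X(O, H) = -16 + 7*O + H*O (X(O, H) = -7 + ((7*O + O*H) - 9) = -7 + ((7*O + H*O) - 9) = -7 + (-9 + 7*O + H*O) = -16 + 7*O + H*O)
5*X(5, R(-3)) = 5*(-16 + 7*5 + (2*(-3)*(1 - 3))*5) = 5*(-16 + 35 + (2*(-3)*(-2))*5) = 5*(-16 + 35 + 12*5) = 5*(-16 + 35 + 60) = 5*79 = 395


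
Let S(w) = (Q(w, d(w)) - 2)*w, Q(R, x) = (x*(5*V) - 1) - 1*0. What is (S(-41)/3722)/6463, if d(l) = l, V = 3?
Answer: 12669/12027643 ≈ 0.0010533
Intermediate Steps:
Q(R, x) = -1 + 15*x (Q(R, x) = (x*(5*3) - 1) - 1*0 = (x*15 - 1) + 0 = (15*x - 1) + 0 = (-1 + 15*x) + 0 = -1 + 15*x)
S(w) = w*(-3 + 15*w) (S(w) = ((-1 + 15*w) - 2)*w = (-3 + 15*w)*w = w*(-3 + 15*w))
(S(-41)/3722)/6463 = ((3*(-41)*(-1 + 5*(-41)))/3722)/6463 = ((3*(-41)*(-1 - 205))*(1/3722))*(1/6463) = ((3*(-41)*(-206))*(1/3722))*(1/6463) = (25338*(1/3722))*(1/6463) = (12669/1861)*(1/6463) = 12669/12027643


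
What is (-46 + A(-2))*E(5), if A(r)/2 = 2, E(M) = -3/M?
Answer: 126/5 ≈ 25.200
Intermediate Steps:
A(r) = 4 (A(r) = 2*2 = 4)
(-46 + A(-2))*E(5) = (-46 + 4)*(-3/5) = -(-126)/5 = -42*(-⅗) = 126/5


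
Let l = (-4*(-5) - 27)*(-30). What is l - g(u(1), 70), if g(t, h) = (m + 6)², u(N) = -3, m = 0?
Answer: 174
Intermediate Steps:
g(t, h) = 36 (g(t, h) = (0 + 6)² = 6² = 36)
l = 210 (l = (20 - 27)*(-30) = -7*(-30) = 210)
l - g(u(1), 70) = 210 - 1*36 = 210 - 36 = 174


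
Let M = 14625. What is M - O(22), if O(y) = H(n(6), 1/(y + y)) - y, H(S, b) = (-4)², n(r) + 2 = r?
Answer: 14631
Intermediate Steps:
n(r) = -2 + r
H(S, b) = 16
O(y) = 16 - y
M - O(22) = 14625 - (16 - 1*22) = 14625 - (16 - 22) = 14625 - 1*(-6) = 14625 + 6 = 14631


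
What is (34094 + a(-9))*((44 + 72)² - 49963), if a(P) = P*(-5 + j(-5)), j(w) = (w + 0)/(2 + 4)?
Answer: -2493172551/2 ≈ -1.2466e+9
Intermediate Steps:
j(w) = w/6
a(P) = -35*P/6 (a(P) = P*(-5 + (⅙)*(-5)) = P*(-5 - ⅚) = P*(-35/6) = -35*P/6)
(34094 + a(-9))*((44 + 72)² - 49963) = (34094 - 35/6*(-9))*((44 + 72)² - 49963) = (34094 + 105/2)*(116² - 49963) = 68293*(13456 - 49963)/2 = (68293/2)*(-36507) = -2493172551/2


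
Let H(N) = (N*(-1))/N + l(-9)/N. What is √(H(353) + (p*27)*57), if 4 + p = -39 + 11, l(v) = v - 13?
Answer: I*√6136876407/353 ≈ 221.92*I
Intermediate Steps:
l(v) = -13 + v
H(N) = -1 - 22/N (H(N) = (N*(-1))/N + (-13 - 9)/N = (-N)/N - 22/N = -1 - 22/N)
p = -32 (p = -4 + (-39 + 11) = -4 - 28 = -32)
√(H(353) + (p*27)*57) = √((-22 - 1*353)/353 - 32*27*57) = √((-22 - 353)/353 - 864*57) = √((1/353)*(-375) - 49248) = √(-375/353 - 49248) = √(-17384919/353) = I*√6136876407/353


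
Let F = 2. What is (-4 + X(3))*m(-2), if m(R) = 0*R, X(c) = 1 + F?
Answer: 0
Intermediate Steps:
X(c) = 3 (X(c) = 1 + 2 = 3)
m(R) = 0
(-4 + X(3))*m(-2) = (-4 + 3)*0 = -1*0 = 0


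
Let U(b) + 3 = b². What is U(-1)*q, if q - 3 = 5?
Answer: -16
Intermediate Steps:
U(b) = -3 + b²
q = 8 (q = 3 + 5 = 8)
U(-1)*q = (-3 + (-1)²)*8 = (-3 + 1)*8 = -2*8 = -16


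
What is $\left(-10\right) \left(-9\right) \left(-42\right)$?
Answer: $-3780$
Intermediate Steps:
$\left(-10\right) \left(-9\right) \left(-42\right) = 90 \left(-42\right) = -3780$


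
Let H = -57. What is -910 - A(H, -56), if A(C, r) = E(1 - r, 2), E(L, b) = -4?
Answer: -906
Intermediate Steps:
A(C, r) = -4
-910 - A(H, -56) = -910 - 1*(-4) = -910 + 4 = -906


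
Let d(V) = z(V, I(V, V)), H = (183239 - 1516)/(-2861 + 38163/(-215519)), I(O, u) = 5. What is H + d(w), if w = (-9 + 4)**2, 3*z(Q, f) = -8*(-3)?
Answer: -34231655061/616638022 ≈ -55.513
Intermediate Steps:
z(Q, f) = 8 (z(Q, f) = (-8*(-3))/3 = (1/3)*24 = 8)
w = 25 (w = (-5)**2 = 25)
H = -39164759237/616638022 (H = 181723/(-2861 + 38163*(-1/215519)) = 181723/(-2861 - 38163/215519) = 181723/(-616638022/215519) = 181723*(-215519/616638022) = -39164759237/616638022 ≈ -63.513)
d(V) = 8
H + d(w) = -39164759237/616638022 + 8 = -34231655061/616638022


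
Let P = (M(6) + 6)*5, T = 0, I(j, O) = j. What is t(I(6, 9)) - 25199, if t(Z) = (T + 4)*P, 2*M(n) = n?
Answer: -25019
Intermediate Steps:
M(n) = n/2
P = 45 (P = ((1/2)*6 + 6)*5 = (3 + 6)*5 = 9*5 = 45)
t(Z) = 180 (t(Z) = (0 + 4)*45 = 4*45 = 180)
t(I(6, 9)) - 25199 = 180 - 25199 = -25019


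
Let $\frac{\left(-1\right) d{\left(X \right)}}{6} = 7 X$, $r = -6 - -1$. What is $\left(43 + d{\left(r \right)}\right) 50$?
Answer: $12650$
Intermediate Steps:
$r = -5$ ($r = -6 + 1 = -5$)
$d{\left(X \right)} = - 42 X$ ($d{\left(X \right)} = - 6 \cdot 7 X = - 42 X$)
$\left(43 + d{\left(r \right)}\right) 50 = \left(43 - -210\right) 50 = \left(43 + 210\right) 50 = 253 \cdot 50 = 12650$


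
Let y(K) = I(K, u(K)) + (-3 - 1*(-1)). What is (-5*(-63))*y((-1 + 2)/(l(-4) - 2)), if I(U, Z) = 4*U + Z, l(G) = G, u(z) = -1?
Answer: -1155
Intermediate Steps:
I(U, Z) = Z + 4*U
y(K) = -3 + 4*K (y(K) = (-1 + 4*K) + (-3 - 1*(-1)) = (-1 + 4*K) + (-3 + 1) = (-1 + 4*K) - 2 = -3 + 4*K)
(-5*(-63))*y((-1 + 2)/(l(-4) - 2)) = (-5*(-63))*(-3 + 4*((-1 + 2)/(-4 - 2))) = 315*(-3 + 4*(1/(-6))) = 315*(-3 + 4*(1*(-⅙))) = 315*(-3 + 4*(-⅙)) = 315*(-3 - ⅔) = 315*(-11/3) = -1155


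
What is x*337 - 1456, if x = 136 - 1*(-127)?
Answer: 87175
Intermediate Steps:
x = 263 (x = 136 + 127 = 263)
x*337 - 1456 = 263*337 - 1456 = 88631 - 1456 = 87175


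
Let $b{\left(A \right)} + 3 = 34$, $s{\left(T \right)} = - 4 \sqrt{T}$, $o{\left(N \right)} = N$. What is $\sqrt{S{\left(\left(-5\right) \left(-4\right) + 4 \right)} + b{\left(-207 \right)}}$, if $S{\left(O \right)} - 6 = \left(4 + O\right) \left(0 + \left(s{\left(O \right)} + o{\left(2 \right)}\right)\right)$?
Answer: $\sqrt{93 - 224 \sqrt{6}} \approx 21.347 i$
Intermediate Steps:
$b{\left(A \right)} = 31$ ($b{\left(A \right)} = -3 + 34 = 31$)
$S{\left(O \right)} = 6 + \left(2 - 4 \sqrt{O}\right) \left(4 + O\right)$ ($S{\left(O \right)} = 6 + \left(4 + O\right) \left(0 - \left(-2 + 4 \sqrt{O}\right)\right) = 6 + \left(4 + O\right) \left(2 - 4 \sqrt{O}\right) = 6 + \left(2 - 4 \sqrt{O}\right) \left(4 + O\right)$)
$\sqrt{S{\left(\left(-5\right) \left(-4\right) + 4 \right)} + b{\left(-207 \right)}} = \sqrt{\left(14 - 16 \sqrt{\left(-5\right) \left(-4\right) + 4} - 4 \left(\left(-5\right) \left(-4\right) + 4\right)^{\frac{3}{2}} + 2 \left(\left(-5\right) \left(-4\right) + 4\right)\right) + 31} = \sqrt{\left(14 - 16 \sqrt{20 + 4} - 4 \left(20 + 4\right)^{\frac{3}{2}} + 2 \left(20 + 4\right)\right) + 31} = \sqrt{\left(14 - 16 \sqrt{24} - 4 \cdot 24^{\frac{3}{2}} + 2 \cdot 24\right) + 31} = \sqrt{\left(14 - 16 \cdot 2 \sqrt{6} - 4 \cdot 48 \sqrt{6} + 48\right) + 31} = \sqrt{\left(14 - 32 \sqrt{6} - 192 \sqrt{6} + 48\right) + 31} = \sqrt{\left(62 - 224 \sqrt{6}\right) + 31} = \sqrt{93 - 224 \sqrt{6}}$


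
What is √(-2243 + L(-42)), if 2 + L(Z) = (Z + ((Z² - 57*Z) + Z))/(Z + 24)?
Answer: I*√22242/3 ≈ 49.713*I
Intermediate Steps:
L(Z) = -2 + (Z² - 55*Z)/(24 + Z) (L(Z) = -2 + (Z + ((Z² - 57*Z) + Z))/(Z + 24) = -2 + (Z + (Z² - 56*Z))/(24 + Z) = -2 + (Z² - 55*Z)/(24 + Z))
√(-2243 + L(-42)) = √(-2243 + (-48 + (-42)² - 57*(-42))/(24 - 42)) = √(-2243 + (-48 + 1764 + 2394)/(-18)) = √(-2243 - 1/18*4110) = √(-2243 - 685/3) = √(-7414/3) = I*√22242/3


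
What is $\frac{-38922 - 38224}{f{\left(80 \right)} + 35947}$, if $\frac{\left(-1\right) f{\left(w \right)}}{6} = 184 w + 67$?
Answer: $\frac{77146}{52775} \approx 1.4618$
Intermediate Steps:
$f{\left(w \right)} = -402 - 1104 w$ ($f{\left(w \right)} = - 6 \left(184 w + 67\right) = - 6 \left(67 + 184 w\right) = -402 - 1104 w$)
$\frac{-38922 - 38224}{f{\left(80 \right)} + 35947} = \frac{-38922 - 38224}{\left(-402 - 88320\right) + 35947} = - \frac{77146}{\left(-402 - 88320\right) + 35947} = - \frac{77146}{-88722 + 35947} = - \frac{77146}{-52775} = \left(-77146\right) \left(- \frac{1}{52775}\right) = \frac{77146}{52775}$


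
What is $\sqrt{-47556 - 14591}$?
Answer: $i \sqrt{62147} \approx 249.29 i$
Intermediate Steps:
$\sqrt{-47556 - 14591} = \sqrt{-62147} = i \sqrt{62147}$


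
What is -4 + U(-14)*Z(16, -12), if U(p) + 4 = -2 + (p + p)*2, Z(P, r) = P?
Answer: -996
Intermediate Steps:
U(p) = -6 + 4*p (U(p) = -4 + (-2 + (p + p)*2) = -4 + (-2 + (2*p)*2) = -4 + (-2 + 4*p) = -6 + 4*p)
-4 + U(-14)*Z(16, -12) = -4 + (-6 + 4*(-14))*16 = -4 + (-6 - 56)*16 = -4 - 62*16 = -4 - 992 = -996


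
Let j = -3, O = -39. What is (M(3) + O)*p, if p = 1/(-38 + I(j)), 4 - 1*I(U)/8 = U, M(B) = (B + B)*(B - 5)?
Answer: -17/6 ≈ -2.8333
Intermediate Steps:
M(B) = 2*B*(-5 + B) (M(B) = (2*B)*(-5 + B) = 2*B*(-5 + B))
I(U) = 32 - 8*U
p = 1/18 (p = 1/(-38 + (32 - 8*(-3))) = 1/(-38 + (32 + 24)) = 1/(-38 + 56) = 1/18 ≈ 0.055556)
(M(3) + O)*p = (2*3*(-5 + 3) - 39)*(1/18) = (2*3*(-2) - 39)*(1/18) = (-12 - 39)*(1/18) = -51*1/18 = -17/6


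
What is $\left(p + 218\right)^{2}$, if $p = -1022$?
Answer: $646416$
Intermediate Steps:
$\left(p + 218\right)^{2} = \left(-1022 + 218\right)^{2} = \left(-804\right)^{2} = 646416$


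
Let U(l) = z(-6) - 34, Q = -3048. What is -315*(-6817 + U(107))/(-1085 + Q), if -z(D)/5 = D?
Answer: -2148615/4133 ≈ -519.87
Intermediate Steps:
z(D) = -5*D
U(l) = -4 (U(l) = -5*(-6) - 34 = 30 - 34 = -4)
-315*(-6817 + U(107))/(-1085 + Q) = -315*(-6817 - 4)/(-1085 - 3048) = -(-2148615)/(-4133) = -(-2148615)*(-1)/4133 = -315*6821/4133 = -2148615/4133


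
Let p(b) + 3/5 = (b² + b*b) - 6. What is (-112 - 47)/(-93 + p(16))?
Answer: -795/2062 ≈ -0.38555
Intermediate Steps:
p(b) = -33/5 + 2*b² (p(b) = -⅗ + ((b² + b*b) - 6) = -⅗ + ((b² + b²) - 6) = -⅗ + (2*b² - 6) = -⅗ + (-6 + 2*b²) = -33/5 + 2*b²)
(-112 - 47)/(-93 + p(16)) = (-112 - 47)/(-93 + (-33/5 + 2*16²)) = -159/(-93 + (-33/5 + 2*256)) = -159/(-93 + (-33/5 + 512)) = -159/(-93 + 2527/5) = -159/2062/5 = -159*5/2062 = -795/2062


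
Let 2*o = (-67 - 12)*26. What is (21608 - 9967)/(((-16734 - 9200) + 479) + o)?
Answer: -11641/26482 ≈ -0.43958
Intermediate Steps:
o = -1027 (o = ((-67 - 12)*26)/2 = (-79*26)/2 = (½)*(-2054) = -1027)
(21608 - 9967)/(((-16734 - 9200) + 479) + o) = (21608 - 9967)/(((-16734 - 9200) + 479) - 1027) = 11641/((-25934 + 479) - 1027) = 11641/(-25455 - 1027) = 11641/(-26482) = 11641*(-1/26482) = -11641/26482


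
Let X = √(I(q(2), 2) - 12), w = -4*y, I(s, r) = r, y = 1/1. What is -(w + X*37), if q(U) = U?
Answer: 4 - 37*I*√10 ≈ 4.0 - 117.0*I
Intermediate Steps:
y = 1
w = -4 (w = -4*1 = -4)
X = I*√10 (X = √(2 - 12) = √(-10) = I*√10 ≈ 3.1623*I)
-(w + X*37) = -(-4 + (I*√10)*37) = -(-4 + 37*I*√10) = 4 - 37*I*√10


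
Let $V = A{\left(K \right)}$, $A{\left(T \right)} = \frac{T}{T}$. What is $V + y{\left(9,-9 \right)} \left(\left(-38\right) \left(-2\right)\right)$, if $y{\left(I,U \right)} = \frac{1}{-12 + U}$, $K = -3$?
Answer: $- \frac{55}{21} \approx -2.619$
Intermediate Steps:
$A{\left(T \right)} = 1$
$V = 1$
$V + y{\left(9,-9 \right)} \left(\left(-38\right) \left(-2\right)\right) = 1 + \frac{\left(-38\right) \left(-2\right)}{-12 - 9} = 1 + \frac{1}{-21} \cdot 76 = 1 - \frac{76}{21} = - \frac{55}{21}$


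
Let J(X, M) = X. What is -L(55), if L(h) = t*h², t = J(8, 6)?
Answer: -24200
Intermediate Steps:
t = 8
L(h) = 8*h²
-L(55) = -8*55² = -8*3025 = -1*24200 = -24200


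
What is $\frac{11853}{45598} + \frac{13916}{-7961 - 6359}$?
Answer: $- \frac{58100851}{81620420} \approx -0.71184$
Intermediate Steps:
$\frac{11853}{45598} + \frac{13916}{-7961 - 6359} = 11853 \cdot \frac{1}{45598} + \frac{13916}{-14320} = \frac{11853}{45598} + 13916 \left(- \frac{1}{14320}\right) = \frac{11853}{45598} - \frac{3479}{3580} = - \frac{58100851}{81620420}$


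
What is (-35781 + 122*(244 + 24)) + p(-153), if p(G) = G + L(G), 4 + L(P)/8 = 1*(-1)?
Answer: -3278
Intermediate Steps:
L(P) = -40 (L(P) = -32 + 8*(1*(-1)) = -32 + 8*(-1) = -32 - 8 = -40)
p(G) = -40 + G (p(G) = G - 40 = -40 + G)
(-35781 + 122*(244 + 24)) + p(-153) = (-35781 + 122*(244 + 24)) + (-40 - 153) = (-35781 + 122*268) - 193 = (-35781 + 32696) - 193 = -3085 - 193 = -3278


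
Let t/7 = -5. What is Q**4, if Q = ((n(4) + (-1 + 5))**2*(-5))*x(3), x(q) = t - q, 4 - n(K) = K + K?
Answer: 0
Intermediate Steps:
n(K) = 4 - 2*K (n(K) = 4 - (K + K) = 4 - 2*K)
t = -35 (t = 7*(-5) = -35)
x(q) = -35 - q
Q = 0 (Q = (((4 - 2*4) + (-1 + 5))**2*(-5))*(-35 - 1*3) = (((4 - 8) + 4)**2*(-5))*(-35 - 3) = ((-4 + 4)**2*(-5))*(-38) = (0**2*(-5))*(-38) = (0*(-5))*(-38) = 0*(-38) = 0)
Q**4 = 0**4 = 0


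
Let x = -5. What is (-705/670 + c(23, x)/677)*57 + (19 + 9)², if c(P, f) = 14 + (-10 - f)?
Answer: 65750605/90718 ≈ 724.78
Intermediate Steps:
c(P, f) = 4 - f
(-705/670 + c(23, x)/677)*57 + (19 + 9)² = (-705/670 + (4 - 1*(-5))/677)*57 + (19 + 9)² = (-705*1/670 + (4 + 5)*(1/677))*57 + 28² = (-141/134 + 9*(1/677))*57 + 784 = (-141/134 + 9/677)*57 + 784 = -94251/90718*57 + 784 = -5372307/90718 + 784 = 65750605/90718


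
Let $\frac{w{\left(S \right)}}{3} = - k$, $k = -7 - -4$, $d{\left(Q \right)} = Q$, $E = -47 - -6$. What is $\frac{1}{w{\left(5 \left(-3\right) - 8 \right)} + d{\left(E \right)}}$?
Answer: $- \frac{1}{32} \approx -0.03125$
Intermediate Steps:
$E = -41$ ($E = -47 + 6 = -41$)
$k = -3$ ($k = -7 + 4 = -3$)
$w{\left(S \right)} = 9$ ($w{\left(S \right)} = 3 \left(\left(-1\right) \left(-3\right)\right) = 3 \cdot 3 = 9$)
$\frac{1}{w{\left(5 \left(-3\right) - 8 \right)} + d{\left(E \right)}} = \frac{1}{9 - 41} = \frac{1}{-32} = - \frac{1}{32}$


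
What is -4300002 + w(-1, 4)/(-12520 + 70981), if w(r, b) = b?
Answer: -251382416918/58461 ≈ -4.3000e+6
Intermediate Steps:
-4300002 + w(-1, 4)/(-12520 + 70981) = -4300002 + 4/(-12520 + 70981) = -4300002 + 4/58461 = -251382416918/58461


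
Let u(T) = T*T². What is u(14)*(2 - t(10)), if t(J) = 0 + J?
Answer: -21952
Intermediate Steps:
t(J) = J
u(T) = T³
u(14)*(2 - t(10)) = 14³*(2 - 1*10) = 2744*(2 - 10) = 2744*(-8) = -21952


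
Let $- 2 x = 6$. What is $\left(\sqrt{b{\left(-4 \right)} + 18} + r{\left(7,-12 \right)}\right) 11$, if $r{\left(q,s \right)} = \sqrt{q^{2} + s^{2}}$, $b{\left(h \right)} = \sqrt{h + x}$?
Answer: $11 \sqrt{193} + 11 \sqrt{18 + i \sqrt{7}} \approx 199.61 + 3.4207 i$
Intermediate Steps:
$x = -3$ ($x = \left(- \frac{1}{2}\right) 6 = -3$)
$b{\left(h \right)} = \sqrt{-3 + h}$ ($b{\left(h \right)} = \sqrt{h - 3} = \sqrt{-3 + h}$)
$\left(\sqrt{b{\left(-4 \right)} + 18} + r{\left(7,-12 \right)}\right) 11 = \left(\sqrt{\sqrt{-3 - 4} + 18} + \sqrt{7^{2} + \left(-12\right)^{2}}\right) 11 = \left(\sqrt{\sqrt{-7} + 18} + \sqrt{49 + 144}\right) 11 = \left(\sqrt{i \sqrt{7} + 18} + \sqrt{193}\right) 11 = \left(\sqrt{18 + i \sqrt{7}} + \sqrt{193}\right) 11 = \left(\sqrt{193} + \sqrt{18 + i \sqrt{7}}\right) 11 = 11 \sqrt{193} + 11 \sqrt{18 + i \sqrt{7}}$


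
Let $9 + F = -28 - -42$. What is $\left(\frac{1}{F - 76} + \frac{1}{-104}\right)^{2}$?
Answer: $\frac{30625}{54523456} \approx 0.00056168$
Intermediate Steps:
$F = 5$ ($F = -9 - -14 = -9 + \left(-28 + 42\right) = -9 + 14 = 5$)
$\left(\frac{1}{F - 76} + \frac{1}{-104}\right)^{2} = \left(\frac{1}{5 - 76} + \frac{1}{-104}\right)^{2} = \left(\frac{1}{-71} - \frac{1}{104}\right)^{2} = \left(- \frac{1}{71} - \frac{1}{104}\right)^{2} = \left(- \frac{175}{7384}\right)^{2} = \frac{30625}{54523456}$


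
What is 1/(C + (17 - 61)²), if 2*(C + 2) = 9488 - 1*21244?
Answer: -1/3944 ≈ -0.00025355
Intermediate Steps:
C = -5880 (C = -2 + (9488 - 1*21244)/2 = -2 + (9488 - 21244)/2 = -2 + (½)*(-11756) = -2 - 5878 = -5880)
1/(C + (17 - 61)²) = 1/(-5880 + (17 - 61)²) = 1/(-5880 + (-44)²) = 1/(-5880 + 1936) = 1/(-3944) = -1/3944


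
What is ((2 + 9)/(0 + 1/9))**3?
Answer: 970299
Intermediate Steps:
((2 + 9)/(0 + 1/9))**3 = (11/(0 + 1/9))**3 = (11/(1/9))**3 = (11*9)**3 = 99**3 = 970299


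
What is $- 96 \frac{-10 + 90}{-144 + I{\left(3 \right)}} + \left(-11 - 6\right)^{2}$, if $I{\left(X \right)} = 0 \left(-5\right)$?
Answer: $\frac{1027}{3} \approx 342.33$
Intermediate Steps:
$I{\left(X \right)} = 0$
$- 96 \frac{-10 + 90}{-144 + I{\left(3 \right)}} + \left(-11 - 6\right)^{2} = - 96 \frac{-10 + 90}{-144 + 0} + \left(-11 - 6\right)^{2} = - 96 \frac{80}{-144} + \left(-17\right)^{2} = - 96 \cdot 80 \left(- \frac{1}{144}\right) + 289 = \left(-96\right) \left(- \frac{5}{9}\right) + 289 = \frac{160}{3} + 289 = \frac{1027}{3}$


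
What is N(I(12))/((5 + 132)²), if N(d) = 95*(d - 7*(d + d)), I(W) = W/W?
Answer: -1235/18769 ≈ -0.065800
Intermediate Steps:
I(W) = 1
N(d) = -1235*d (N(d) = 95*(d - 14*d) = 95*(-13*d) = -1235*d)
N(I(12))/((5 + 132)²) = (-1235*1)/((5 + 132)²) = -1235/(137²) = -1235/18769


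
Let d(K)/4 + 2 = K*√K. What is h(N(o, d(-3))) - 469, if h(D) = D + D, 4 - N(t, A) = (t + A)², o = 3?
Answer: 353 - 240*I*√3 ≈ 353.0 - 415.69*I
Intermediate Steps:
d(K) = -8 + 4*K^(3/2) (d(K) = -8 + 4*(K*√K) = -8 + 4*K^(3/2))
N(t, A) = 4 - (A + t)² (N(t, A) = 4 - (t + A)² = 4 - (A + t)²)
h(D) = 2*D
h(N(o, d(-3))) - 469 = 2*(4 - ((-8 + 4*(-3)^(3/2)) + 3)²) - 469 = 2*(4 - ((-8 + 4*(-3*I*√3)) + 3)²) - 469 = 2*(4 - ((-8 - 12*I*√3) + 3)²) - 469 = 2*(4 - (-5 - 12*I*√3)²) - 469 = (8 - 2*(-5 - 12*I*√3)²) - 469 = -461 - 2*(-5 - 12*I*√3)²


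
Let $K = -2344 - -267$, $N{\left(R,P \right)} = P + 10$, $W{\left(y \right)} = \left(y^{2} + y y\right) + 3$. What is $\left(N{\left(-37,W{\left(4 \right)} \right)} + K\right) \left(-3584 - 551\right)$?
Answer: $8402320$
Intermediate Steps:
$W{\left(y \right)} = 3 + 2 y^{2}$ ($W{\left(y \right)} = \left(y^{2} + y^{2}\right) + 3 = 2 y^{2} + 3 = 3 + 2 y^{2}$)
$N{\left(R,P \right)} = 10 + P$
$K = -2077$ ($K = -2344 + 267 = -2077$)
$\left(N{\left(-37,W{\left(4 \right)} \right)} + K\right) \left(-3584 - 551\right) = \left(\left(10 + \left(3 + 2 \cdot 4^{2}\right)\right) - 2077\right) \left(-3584 - 551\right) = \left(\left(10 + \left(3 + 2 \cdot 16\right)\right) - 2077\right) \left(-4135\right) = \left(\left(10 + \left(3 + 32\right)\right) - 2077\right) \left(-4135\right) = \left(\left(10 + 35\right) - 2077\right) \left(-4135\right) = \left(45 - 2077\right) \left(-4135\right) = \left(-2032\right) \left(-4135\right) = 8402320$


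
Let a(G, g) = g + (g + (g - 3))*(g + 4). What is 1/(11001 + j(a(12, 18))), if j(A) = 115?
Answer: 1/11116 ≈ 8.9960e-5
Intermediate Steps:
a(G, g) = g + (-3 + 2*g)*(4 + g) (a(G, g) = g + (g + (-3 + g))*(4 + g) = g + (-3 + 2*g)*(4 + g))
1/(11001 + j(a(12, 18))) = 1/(11001 + 115) = 1/11116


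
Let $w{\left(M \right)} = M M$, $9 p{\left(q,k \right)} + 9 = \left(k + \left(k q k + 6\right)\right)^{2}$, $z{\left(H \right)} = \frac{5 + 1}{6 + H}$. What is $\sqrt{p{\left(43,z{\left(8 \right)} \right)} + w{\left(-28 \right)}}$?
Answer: $\frac{3 \sqrt{214971}}{49} \approx 28.387$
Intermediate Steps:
$z{\left(H \right)} = \frac{6}{6 + H}$
$p{\left(q,k \right)} = -1 + \frac{\left(6 + k + q k^{2}\right)^{2}}{9}$ ($p{\left(q,k \right)} = -1 + \frac{\left(k + \left(k q k + 6\right)\right)^{2}}{9} = -1 + \frac{\left(k + \left(q k^{2} + 6\right)\right)^{2}}{9} = -1 + \frac{\left(k + \left(6 + q k^{2}\right)\right)^{2}}{9} = -1 + \frac{\left(6 + k + q k^{2}\right)^{2}}{9}$)
$w{\left(M \right)} = M^{2}$
$\sqrt{p{\left(43,z{\left(8 \right)} \right)} + w{\left(-28 \right)}} = \sqrt{\left(-1 + \frac{\left(6 + \frac{6}{6 + 8} + 43 \left(\frac{6}{6 + 8}\right)^{2}\right)^{2}}{9}\right) + \left(-28\right)^{2}} = \sqrt{\left(-1 + \frac{\left(6 + \frac{6}{14} + 43 \left(\frac{6}{14}\right)^{2}\right)^{2}}{9}\right) + 784} = \sqrt{\left(-1 + \frac{\left(6 + 6 \cdot \frac{1}{14} + 43 \left(6 \cdot \frac{1}{14}\right)^{2}\right)^{2}}{9}\right) + 784} = \sqrt{\left(-1 + \frac{\left(6 + \frac{3}{7} + 43 \left(\frac{3}{7}\right)^{2}\right)^{2}}{9}\right) + 784} = \sqrt{\left(-1 + \frac{\left(6 + \frac{3}{7} + 43 \cdot \frac{9}{49}\right)^{2}}{9}\right) + 784} = \sqrt{\left(-1 + \frac{\left(6 + \frac{3}{7} + \frac{387}{49}\right)^{2}}{9}\right) + 784} = \sqrt{\left(-1 + \frac{\left(\frac{702}{49}\right)^{2}}{9}\right) + 784} = \sqrt{\left(-1 + \frac{1}{9} \cdot \frac{492804}{2401}\right) + 784} = \sqrt{\left(-1 + \frac{54756}{2401}\right) + 784} = \sqrt{\frac{52355}{2401} + 784} = \sqrt{\frac{1934739}{2401}} = \frac{3 \sqrt{214971}}{49}$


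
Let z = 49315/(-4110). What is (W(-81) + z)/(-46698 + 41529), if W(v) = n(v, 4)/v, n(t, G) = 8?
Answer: 268493/114720786 ≈ 0.0023404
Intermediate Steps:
z = -9863/822 (z = 49315*(-1/4110) = -9863/822 ≈ -11.999)
W(v) = 8/v
(W(-81) + z)/(-46698 + 41529) = (8/(-81) - 9863/822)/(-46698 + 41529) = (8*(-1/81) - 9863/822)/(-5169) = (-8/81 - 9863/822)*(-1/5169) = -268493/22194*(-1/5169) = 268493/114720786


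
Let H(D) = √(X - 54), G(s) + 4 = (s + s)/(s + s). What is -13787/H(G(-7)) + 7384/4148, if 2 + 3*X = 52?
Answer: 1846/1037 + 13787*I*√21/28 ≈ 1.7801 + 2256.4*I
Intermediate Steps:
X = 50/3 (X = -⅔ + (⅓)*52 = -⅔ + 52/3 = 50/3 ≈ 16.667)
G(s) = -3 (G(s) = -4 + (s + s)/(s + s) = -4 + (2*s)/((2*s)) = -4 + (2*s)*(1/(2*s)) = -4 + 1 = -3)
H(D) = 4*I*√21/3 (H(D) = √(50/3 - 54) = √(-112/3) = 4*I*√21/3)
-13787/H(G(-7)) + 7384/4148 = -13787*(-I*√21/28) + 7384/4148 = -(-13787)*I*√21/28 + 7384*(1/4148) = 13787*I*√21/28 + 1846/1037 = 1846/1037 + 13787*I*√21/28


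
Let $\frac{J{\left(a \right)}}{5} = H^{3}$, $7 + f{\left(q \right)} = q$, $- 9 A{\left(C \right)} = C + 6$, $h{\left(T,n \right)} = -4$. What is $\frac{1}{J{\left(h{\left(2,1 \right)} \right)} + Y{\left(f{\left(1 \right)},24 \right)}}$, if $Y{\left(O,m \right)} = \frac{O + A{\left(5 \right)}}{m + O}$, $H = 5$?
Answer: $\frac{162}{101185} \approx 0.001601$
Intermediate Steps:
$A{\left(C \right)} = - \frac{2}{3} - \frac{C}{9}$ ($A{\left(C \right)} = - \frac{C + 6}{9} = - \frac{6 + C}{9} = - \frac{2}{3} - \frac{C}{9}$)
$f{\left(q \right)} = -7 + q$
$Y{\left(O,m \right)} = \frac{- \frac{11}{9} + O}{O + m}$ ($Y{\left(O,m \right)} = \frac{O - \frac{11}{9}}{m + O} = \frac{O - \frac{11}{9}}{O + m} = \frac{- \frac{11}{9} + O}{O + m}$)
$J{\left(a \right)} = 625$ ($J{\left(a \right)} = 5 \cdot 5^{3} = 5 \cdot 125 = 625$)
$\frac{1}{J{\left(h{\left(2,1 \right)} \right)} + Y{\left(f{\left(1 \right)},24 \right)}} = \frac{1}{625 + \frac{- \frac{11}{9} + \left(-7 + 1\right)}{\left(-7 + 1\right) + 24}} = \frac{1}{625 + \frac{- \frac{11}{9} - 6}{-6 + 24}} = \frac{1}{625 + \frac{1}{18} \left(- \frac{65}{9}\right)} = \frac{1}{625 - \frac{65}{162}} = \frac{1}{\frac{101185}{162}} = \frac{162}{101185}$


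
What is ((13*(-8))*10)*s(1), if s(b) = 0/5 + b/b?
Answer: -1040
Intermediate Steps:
s(b) = 1 (s(b) = 0*(⅕) + 1 = 0 + 1 = 1)
((13*(-8))*10)*s(1) = ((13*(-8))*10)*1 = -104*10*1 = -1040*1 = -1040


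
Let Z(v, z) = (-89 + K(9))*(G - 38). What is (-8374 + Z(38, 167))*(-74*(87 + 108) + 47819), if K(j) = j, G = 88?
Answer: -413155486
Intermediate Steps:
Z(v, z) = -4000 (Z(v, z) = (-89 + 9)*(88 - 38) = -80*50 = -4000)
(-8374 + Z(38, 167))*(-74*(87 + 108) + 47819) = (-8374 - 4000)*(-74*(87 + 108) + 47819) = -12374*(-74*195 + 47819) = -12374*(-14430 + 47819) = -12374*33389 = -413155486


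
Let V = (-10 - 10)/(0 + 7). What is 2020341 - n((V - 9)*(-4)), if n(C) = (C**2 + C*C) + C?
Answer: 98773937/49 ≈ 2.0158e+6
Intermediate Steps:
V = -20/7 ≈ -2.8571
n(C) = C + 2*C**2 (n(C) = (C**2 + C**2) + C = 2*C**2 + C = C + 2*C**2)
2020341 - n((V - 9)*(-4)) = 2020341 - (-20/7 - 9)*(-4)*(1 + 2*((-20/7 - 9)*(-4))) = 2020341 - (-83/7*(-4))*(1 + 2*(-83/7*(-4))) = 2020341 - 332*(1 + 2*(332/7))/7 = 2020341 - 332*(1 + 664/7)/7 = 2020341 - 332*671/(7*7) = 2020341 - 1*222772/49 = 2020341 - 222772/49 = 98773937/49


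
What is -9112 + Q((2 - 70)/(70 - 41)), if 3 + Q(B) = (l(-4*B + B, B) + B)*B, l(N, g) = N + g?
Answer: -7670339/841 ≈ -9120.5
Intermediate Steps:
Q(B) = -3 - B**2 (Q(B) = -3 + (((-4*B + B) + B) + B)*B = -3 + ((-3*B + B) + B)*B = -3 + (-2*B + B)*B = -3 + (-B)*B = -3 - B**2)
-9112 + Q((2 - 70)/(70 - 41)) = -9112 + (-3 - ((2 - 70)/(70 - 41))**2) = -9112 + (-3 - (-68/29)**2) = -9112 + (-3 - 1*4624/841) = -9112 + (-3 - 4624/841) = -9112 - 7147/841 = -7670339/841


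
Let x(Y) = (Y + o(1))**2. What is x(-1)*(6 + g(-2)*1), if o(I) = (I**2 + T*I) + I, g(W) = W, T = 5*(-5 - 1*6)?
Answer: 11664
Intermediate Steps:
T = -55 (T = 5*(-5 - 6) = 5*(-11) = -55)
o(I) = I**2 - 54*I (o(I) = (I**2 - 55*I) + I = I**2 - 54*I)
x(Y) = (-53 + Y)**2 (x(Y) = (Y + 1*(-54 + 1))**2 = (Y + 1*(-53))**2 = (Y - 53)**2 = (-53 + Y)**2)
x(-1)*(6 + g(-2)*1) = (-53 - 1)**2*(6 - 2*1) = (-54)**2*(6 - 2) = 2916*4 = 11664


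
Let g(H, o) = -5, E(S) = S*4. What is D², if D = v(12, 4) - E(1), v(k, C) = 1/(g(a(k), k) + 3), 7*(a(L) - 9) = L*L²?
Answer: 81/4 ≈ 20.250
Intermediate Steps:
E(S) = 4*S
a(L) = 9 + L³/7 (a(L) = 9 + (L*L²)/7 = 9 + L³/7)
v(k, C) = -½ (v(k, C) = 1/(-5 + 3) = 1/(-2) = -½)
D = -9/2 (D = -½ - 4 = -9/2 ≈ -4.5000)
D² = (-9/2)² = 81/4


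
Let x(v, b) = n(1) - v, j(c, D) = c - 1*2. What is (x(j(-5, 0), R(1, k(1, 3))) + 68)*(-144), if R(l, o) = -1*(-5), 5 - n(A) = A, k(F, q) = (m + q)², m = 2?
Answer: -11376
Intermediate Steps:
k(F, q) = (2 + q)²
n(A) = 5 - A
j(c, D) = -2 + c (j(c, D) = c - 2 = -2 + c)
R(l, o) = 5
x(v, b) = 4 - v (x(v, b) = (5 - 1*1) - v = (5 - 1) - v = 4 - v)
(x(j(-5, 0), R(1, k(1, 3))) + 68)*(-144) = ((4 - (-2 - 5)) + 68)*(-144) = ((4 - 1*(-7)) + 68)*(-144) = ((4 + 7) + 68)*(-144) = (11 + 68)*(-144) = 79*(-144) = -11376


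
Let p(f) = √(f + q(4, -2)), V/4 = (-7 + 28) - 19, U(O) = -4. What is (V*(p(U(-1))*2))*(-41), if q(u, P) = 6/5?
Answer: -656*I*√70/5 ≈ -1097.7*I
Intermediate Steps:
V = 8 (V = 4*((-7 + 28) - 19) = 4*(21 - 19) = 4*2 = 8)
q(u, P) = 6/5 (q(u, P) = 6*(⅕) = 6/5)
p(f) = √(6/5 + f) (p(f) = √(f + 6/5) = √(6/5 + f))
(V*(p(U(-1))*2))*(-41) = (8*((√(30 + 25*(-4))/5)*2))*(-41) = (8*((√(30 - 100)/5)*2))*(-41) = (8*((√(-70)/5)*2))*(-41) = (8*(((I*√70)/5)*2))*(-41) = (8*((I*√70/5)*2))*(-41) = (8*(2*I*√70/5))*(-41) = (16*I*√70/5)*(-41) = -656*I*√70/5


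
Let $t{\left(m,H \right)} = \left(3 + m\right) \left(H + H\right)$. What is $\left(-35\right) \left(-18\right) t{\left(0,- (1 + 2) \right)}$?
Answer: $-11340$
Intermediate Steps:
$t{\left(m,H \right)} = 2 H \left(3 + m\right)$ ($t{\left(m,H \right)} = \left(3 + m\right) 2 H = 2 H \left(3 + m\right)$)
$\left(-35\right) \left(-18\right) t{\left(0,- (1 + 2) \right)} = \left(-35\right) \left(-18\right) 2 \left(- (1 + 2)\right) \left(3 + 0\right) = 630 \cdot 2 \left(\left(-1\right) 3\right) 3 = 630 \cdot 2 \left(-3\right) 3 = 630 \left(-18\right) = -11340$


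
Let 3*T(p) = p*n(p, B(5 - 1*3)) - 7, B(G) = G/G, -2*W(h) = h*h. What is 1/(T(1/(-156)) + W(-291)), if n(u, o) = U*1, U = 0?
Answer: -6/254057 ≈ -2.3617e-5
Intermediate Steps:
W(h) = -h²/2 (W(h) = -h*h/2 = -h²/2)
B(G) = 1
n(u, o) = 0 (n(u, o) = 0*1 = 0)
T(p) = -7/3 (T(p) = (p*0 - 7)/3 = (0 - 7)/3 = (⅓)*(-7) = -7/3)
1/(T(1/(-156)) + W(-291)) = 1/(-7/3 - ½*(-291)²) = 1/(-7/3 - ½*84681) = 1/(-7/3 - 84681/2) = 1/(-254057/6) = -6/254057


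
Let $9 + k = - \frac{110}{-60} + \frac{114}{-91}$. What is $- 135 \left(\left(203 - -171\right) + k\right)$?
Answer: $- \frac{8982315}{182} \approx -49353.0$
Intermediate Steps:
$k = - \frac{4597}{546}$ ($k = -9 + \left(- \frac{110}{-60} + \frac{114}{-91}\right) = -9 + \left(\left(-110\right) \left(- \frac{1}{60}\right) + 114 \left(- \frac{1}{91}\right)\right) = -9 + \left(\frac{11}{6} - \frac{114}{91}\right) = -9 + \frac{317}{546} = - \frac{4597}{546} \approx -8.4194$)
$- 135 \left(\left(203 - -171\right) + k\right) = - 135 \left(\left(203 - -171\right) - \frac{4597}{546}\right) = - 135 \left(\left(203 + 171\right) - \frac{4597}{546}\right) = - 135 \left(374 - \frac{4597}{546}\right) = \left(-135\right) \frac{199607}{546} = - \frac{8982315}{182}$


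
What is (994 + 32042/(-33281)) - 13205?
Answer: -406426333/33281 ≈ -12212.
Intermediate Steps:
(994 + 32042/(-33281)) - 13205 = (994 + 32042*(-1/33281)) - 13205 = (994 - 32042/33281) - 13205 = 33049272/33281 - 13205 = -406426333/33281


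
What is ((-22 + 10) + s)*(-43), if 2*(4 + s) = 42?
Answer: -215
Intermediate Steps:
s = 17 (s = -4 + (1/2)*42 = -4 + 21 = 17)
((-22 + 10) + s)*(-43) = ((-22 + 10) + 17)*(-43) = (-12 + 17)*(-43) = 5*(-43) = -215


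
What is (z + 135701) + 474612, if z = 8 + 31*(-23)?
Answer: 609608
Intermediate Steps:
z = -705 (z = 8 - 713 = -705)
(z + 135701) + 474612 = (-705 + 135701) + 474612 = 134996 + 474612 = 609608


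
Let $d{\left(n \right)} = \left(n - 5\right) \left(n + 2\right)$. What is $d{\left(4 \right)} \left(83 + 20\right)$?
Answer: $-618$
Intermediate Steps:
$d{\left(n \right)} = \left(-5 + n\right) \left(2 + n\right)$
$d{\left(4 \right)} \left(83 + 20\right) = \left(-10 + 4^{2} - 12\right) \left(83 + 20\right) = \left(-10 + 16 - 12\right) 103 = \left(-6\right) 103 = -618$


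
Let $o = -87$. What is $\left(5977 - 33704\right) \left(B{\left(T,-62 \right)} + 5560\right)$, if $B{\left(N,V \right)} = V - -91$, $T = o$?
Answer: $-154966203$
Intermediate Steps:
$T = -87$
$B{\left(N,V \right)} = 91 + V$ ($B{\left(N,V \right)} = V + 91 = 91 + V$)
$\left(5977 - 33704\right) \left(B{\left(T,-62 \right)} + 5560\right) = \left(5977 - 33704\right) \left(\left(91 - 62\right) + 5560\right) = - 27727 \left(29 + 5560\right) = \left(-27727\right) 5589 = -154966203$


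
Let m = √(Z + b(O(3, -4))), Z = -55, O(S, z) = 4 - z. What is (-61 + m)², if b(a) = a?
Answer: (61 - I*√47)² ≈ 3674.0 - 836.39*I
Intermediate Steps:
m = I*√47 (m = √(-55 + (4 - 1*(-4))) = √(-55 + (4 + 4)) = √(-55 + 8) = √(-47) = I*√47 ≈ 6.8557*I)
(-61 + m)² = (-61 + I*√47)²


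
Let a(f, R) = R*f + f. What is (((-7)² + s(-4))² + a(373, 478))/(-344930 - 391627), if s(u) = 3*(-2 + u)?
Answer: -59876/245519 ≈ -0.24388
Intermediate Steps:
s(u) = -6 + 3*u
a(f, R) = f + R*f
(((-7)² + s(-4))² + a(373, 478))/(-344930 - 391627) = (((-7)² + (-6 + 3*(-4)))² + 373*(1 + 478))/(-344930 - 391627) = ((49 + (-6 - 12))² + 373*479)/(-736557) = ((49 - 18)² + 178667)*(-1/736557) = (31² + 178667)*(-1/736557) = (961 + 178667)*(-1/736557) = 179628*(-1/736557) = -59876/245519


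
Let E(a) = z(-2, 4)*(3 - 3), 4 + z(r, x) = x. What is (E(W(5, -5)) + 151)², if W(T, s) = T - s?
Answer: 22801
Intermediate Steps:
z(r, x) = -4 + x
E(a) = 0 (E(a) = (-4 + 4)*(3 - 3) = 0*0 = 0)
(E(W(5, -5)) + 151)² = (0 + 151)² = 151² = 22801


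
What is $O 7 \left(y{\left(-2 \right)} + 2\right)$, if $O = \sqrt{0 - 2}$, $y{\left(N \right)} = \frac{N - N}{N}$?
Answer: $14 i \sqrt{2} \approx 19.799 i$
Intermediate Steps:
$y{\left(N \right)} = 0$ ($y{\left(N \right)} = \frac{0}{N} = 0$)
$O = i \sqrt{2}$ ($O = \sqrt{-2} = i \sqrt{2} \approx 1.4142 i$)
$O 7 \left(y{\left(-2 \right)} + 2\right) = i \sqrt{2} \cdot 7 \left(0 + 2\right) = 7 i \sqrt{2} \cdot 2 = 14 i \sqrt{2}$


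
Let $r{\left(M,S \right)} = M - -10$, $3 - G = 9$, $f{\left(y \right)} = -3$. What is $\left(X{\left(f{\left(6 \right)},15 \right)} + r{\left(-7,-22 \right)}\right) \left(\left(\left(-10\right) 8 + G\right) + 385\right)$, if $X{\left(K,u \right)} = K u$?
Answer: $-12558$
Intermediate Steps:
$G = -6$ ($G = 3 - 9 = -6$)
$r{\left(M,S \right)} = 10 + M$ ($r{\left(M,S \right)} = M + 10 = 10 + M$)
$\left(X{\left(f{\left(6 \right)},15 \right)} + r{\left(-7,-22 \right)}\right) \left(\left(\left(-10\right) 8 + G\right) + 385\right) = \left(\left(-3\right) 15 + \left(10 - 7\right)\right) \left(\left(\left(-10\right) 8 - 6\right) + 385\right) = \left(-45 + 3\right) \left(\left(-80 - 6\right) + 385\right) = - 42 \left(-86 + 385\right) = \left(-42\right) 299 = -12558$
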